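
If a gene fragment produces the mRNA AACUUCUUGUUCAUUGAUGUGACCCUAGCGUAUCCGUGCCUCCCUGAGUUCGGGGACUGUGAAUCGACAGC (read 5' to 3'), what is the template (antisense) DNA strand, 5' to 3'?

5'-GCTGTCGATTCACAGTCCCCGAACTCAGGGAGGCACGGATACGCTAGGGTCACATCAATGAACAAGAAGTT-3'

Replace U with T to get the coding DNA strand: AACTTCTTGTTCATTGATGTGACCCTAGCGTATCCGTGCCTCCCTGAGTTCGGGGACTGTGAATCGACAGC. The template strand is its reverse complement (complement TTGAAGAACAAGTAACTACACTGGGATCGCATAGGCACGGAGGGACTCAAGCCCCTGACACTTAGCTGTCG, then reverse).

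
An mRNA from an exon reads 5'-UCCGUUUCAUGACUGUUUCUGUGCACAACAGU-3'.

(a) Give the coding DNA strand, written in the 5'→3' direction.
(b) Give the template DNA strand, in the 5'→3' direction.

(a) The coding strand matches the mRNA with U→T.
(b) The template strand is the reverse complement of the coding strand.

(a) 5'-TCCGTTTCATGACTGTTTCTGTGCACAACAGT-3'
(b) 5'-ACTGTTGTGCACAGAAACAGTCATGAAACGGA-3'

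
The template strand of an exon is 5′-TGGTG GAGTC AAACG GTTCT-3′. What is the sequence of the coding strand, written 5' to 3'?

The coding strand is complementary and antiparallel to the template: take the complement (A↔T, G↔C) and reverse.

5'-AGAACCGTTTGACTCCACCA-3'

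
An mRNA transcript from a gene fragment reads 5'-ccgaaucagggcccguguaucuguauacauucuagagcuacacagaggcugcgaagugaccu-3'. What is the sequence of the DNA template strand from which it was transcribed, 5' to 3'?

5'-AGGTCACTTCGCAGCCTCTGTGTAGCTCTAGAATGTATACAGATACACGGGCCCTGATTCGG-3'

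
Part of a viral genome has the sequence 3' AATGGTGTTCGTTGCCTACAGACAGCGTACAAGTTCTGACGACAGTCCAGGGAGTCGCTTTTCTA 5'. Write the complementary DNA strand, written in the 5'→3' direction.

5′-TTACCACAAGCAACGGATGTCTGTCGCATGTTCAAGACTGCTGTCAGGTCCCTCAGCGAAAAGAT-3′

The strand is given 3'→5', so its complement runs 5'→3' in the same left-to-right order: pair each base A↔T, G↔C.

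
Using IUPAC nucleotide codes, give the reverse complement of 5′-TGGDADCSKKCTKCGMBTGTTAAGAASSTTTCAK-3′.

5'-MTGAAASSTTCTTAACAVKCGMAGMMSGHTHCCA-3'

Standard pairs A↔T, G↔C; ambiguity codes pair M↔K, S↔S, B↔V, D↔H. Complement (ACCHTHGSMMGAMGCKVACAATTCTTSSAAAGTM), then reverse for 5'→3'.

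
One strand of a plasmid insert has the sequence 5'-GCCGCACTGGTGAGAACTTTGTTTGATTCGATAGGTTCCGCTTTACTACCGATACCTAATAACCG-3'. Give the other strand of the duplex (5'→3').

Pairing A↔T and G↔C gives CGGCGTGACCACTCTTGAAACAAACTAAGCTATCCAAGGCGAAATGATGGCTATGGATTATTGGC, running 3'→5'. Reverse for the 5'→3' convention.

5′-CGGTTATTAGGTATCGGTAGTAAAGCGGAACCTATCGAATCAAACAAAGTTCTCACCAGTGCGGC-3′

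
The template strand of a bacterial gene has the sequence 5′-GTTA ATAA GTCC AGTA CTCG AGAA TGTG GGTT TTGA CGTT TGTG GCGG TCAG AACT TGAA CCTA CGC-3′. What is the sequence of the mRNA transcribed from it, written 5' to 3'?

5'-GCGUAGGUUCAAGUUCUGACCGCCACAAACGUCAAAACCCACAUUCUCGAGUACUGGACUUAUUAAC-3'

RNA polymerase reads the template 3'→5' and synthesizes mRNA 5'→3' by base-pairing (A→U, T→A, G↔C). The complement of the template is CAATTATTCAGGTCATGAGCTCTTACACCCAAAACTGCAAACACCGCCAGTCTTGAACTTGGATGCG; antiparallel, so 5'→3' the coding strand is GCGTAGGTTCAAGTTCTGACCGCCACAAACGTCAAAACCCACATTCTCGAGTACTGGACTTATTAAC. Replace T with U for the mRNA.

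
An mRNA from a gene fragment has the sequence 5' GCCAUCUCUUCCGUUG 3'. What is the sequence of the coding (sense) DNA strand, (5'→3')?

The coding DNA strand has the same 5'→3' sequence as the mRNA with U replaced by T.

5'-GCCATCTCTTCCGTTG-3'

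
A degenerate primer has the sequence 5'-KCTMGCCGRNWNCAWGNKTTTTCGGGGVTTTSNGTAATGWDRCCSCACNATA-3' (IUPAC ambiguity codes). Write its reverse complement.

5'-TATNGTGSGGYHWCATTACNSAAABCCCCGAAAAMNCWTGNWNYCGGCKAGM-3'

Standard pairs A↔T, G↔C; ambiguity codes pair R↔Y, M↔K, W↔W, S↔S, D↔H, V↔B, N↔N. Complement (MGAKCGGCYNWNGTWCNMAAAAGCCCCBAAASNCATTACWHYGGSGTGNTAT), then reverse for 5'→3'.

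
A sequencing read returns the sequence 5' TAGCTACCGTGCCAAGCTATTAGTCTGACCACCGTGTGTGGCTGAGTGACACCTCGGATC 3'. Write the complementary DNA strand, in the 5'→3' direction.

5'-GATCCGAGGTGTCACTCAGCCACACACGGTGGTCAGACTAATAGCTTGGCACGGTAGCTA-3'

Pairing A↔T and G↔C gives ATCGATGGCACGGTTCGATAATCAGACTGGTGGCACACACCGACTCACTGTGGAGCCTAG, running 3'→5'. Reverse for the 5'→3' convention.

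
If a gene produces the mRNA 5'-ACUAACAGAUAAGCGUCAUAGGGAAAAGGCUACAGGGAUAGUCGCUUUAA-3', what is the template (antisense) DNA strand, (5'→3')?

5'-TTAAAGCGACTATCCCTGTAGCCTTTTCCCTATGACGCTTATCTGTTAGT-3'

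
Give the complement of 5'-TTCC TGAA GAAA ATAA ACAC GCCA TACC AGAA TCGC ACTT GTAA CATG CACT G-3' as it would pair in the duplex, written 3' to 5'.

Base-pairing A↔T, G↔C gives the complement. The complementary strand is antiparallel, so paired with a 5'→3' strand it runs 3'→5'.

3'-AAGGACTTCTTTTATTTGTGCGGTATGGTCTTAGCGTGAACATTGTACGTGAC-5'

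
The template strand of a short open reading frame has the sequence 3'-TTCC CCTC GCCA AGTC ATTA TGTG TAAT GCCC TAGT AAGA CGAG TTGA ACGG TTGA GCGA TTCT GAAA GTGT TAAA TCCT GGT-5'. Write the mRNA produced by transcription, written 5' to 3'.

Reading the template 3'→5' as shown, RNA polymerase pairs each base (A→U, T→A, G↔C) to build mRNA 5'→3' directly.

5′-AAGGGGAGCGGUUCAGUAAUACACAUUACGGGAUCAUUCUGCUCAACUUGCCAACUCGCUAAGACUUUCACAAUUUAGGACCA-3′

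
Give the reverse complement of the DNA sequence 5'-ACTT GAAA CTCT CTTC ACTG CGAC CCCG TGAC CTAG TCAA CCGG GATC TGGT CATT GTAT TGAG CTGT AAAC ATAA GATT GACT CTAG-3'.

5'-CTAGAGTCAATCTTATGTTTACAGCTCAATACAATGACCAGATCCCGGTTGACTAGGTCACGGGGTCGCAGTGAAGAGAGTTTCAAGT-3'

Complement each base (A↔T, G↔C): TGAACTTTGAGAGAAGTGACGCTGGGGCACTGGATCAGTTGGCCCTAGACCAGTAACATAACTCGACATTTGTATTCTAACTGAGATC. Then reverse.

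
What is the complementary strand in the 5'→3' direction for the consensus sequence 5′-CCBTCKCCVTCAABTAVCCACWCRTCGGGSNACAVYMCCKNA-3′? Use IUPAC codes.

5′-TNMGGKRBTGTNSCCCGAYGWGTGGBTAVTTGABGGMGAVGG-3′

Standard pairs A↔T, G↔C; ambiguity codes pair R↔Y, M↔K, W↔W, S↔S, B↔V, N↔N. Complement (GGVAGMGGBAGTTVATBGGTGWGYAGCCCSNTGTBRKGGMNT), then reverse for 5'→3'.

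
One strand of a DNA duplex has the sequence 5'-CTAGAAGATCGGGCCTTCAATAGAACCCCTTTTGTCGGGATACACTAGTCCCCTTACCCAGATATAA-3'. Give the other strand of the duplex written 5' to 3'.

The complement of CTAGAAGATCGGGCCTTCAATAGAACCCCTTTTGTCGGGATACACTAGTCCCCTTACCCAGATATAA is GATCTTCTAGCCCGGAAGTTATCTTGGGGAAAACAGCCCTATGTGATCAGGGGAATGGGTCTATATT (A↔T, G↔C). DNA strands are antiparallel, so the complementary strand runs 3'→5'; reversing gives the 5'→3' form.

5′-TTATATCTGGGTAAGGGGACTAGTGTATCCCGACAAAAGGGGTTCTATTGAAGGCCCGATCTTCTAG-3′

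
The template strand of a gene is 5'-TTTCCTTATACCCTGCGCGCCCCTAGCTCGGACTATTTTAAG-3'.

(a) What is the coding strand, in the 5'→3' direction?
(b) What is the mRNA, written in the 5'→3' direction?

(a) 5'-CTTAAAATAGTCCGAGCTAGGGGCGCGCAGGGTATAAGGAAA-3'
(b) 5'-CUUAAAAUAGUCCGAGCUAGGGGCGCGCAGGGUAUAAGGAAA-3'

(a) The coding strand is the reverse complement of the template: complement AAAGGAATATGGGACGCGCGGGGATCGAGCCTGATAAAATTC, then reverse.
(b) mRNA has the coding-strand sequence with T→U.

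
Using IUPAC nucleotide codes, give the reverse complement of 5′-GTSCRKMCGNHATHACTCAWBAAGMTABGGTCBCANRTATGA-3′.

Standard pairs A↔T, G↔C; ambiguity codes pair R↔Y, M↔K, W↔W, S↔S, B↔V, H↔D, N↔N. Complement (CASGYMKGCNDTADTGAGTWVTTCKATVCCAGVGTNYATACT), then reverse for 5'→3'.

5'-TCATAYNTGVGACCVTAKCTTVWTGAGTDATDNCGKMYGSAC-3'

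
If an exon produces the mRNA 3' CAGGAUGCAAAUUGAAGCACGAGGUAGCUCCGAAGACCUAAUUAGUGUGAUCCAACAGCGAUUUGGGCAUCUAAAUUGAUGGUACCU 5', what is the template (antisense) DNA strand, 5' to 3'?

Written 5'→3' the mRNA is UCCAUGGUAGUUAAAUCUACGGGUUUAGCGACAACCUAGUGUGAUUAAUCCAGAAGCCUCGAUGGAGCACGAAGUUAAACGUAGGAC, so the coding DNA strand is TCCATGGTAGTTAAATCTACGGGTTTAGCGACAACCTAGTGTGATTAATCCAGAAGCCTCGATGGAGCACGAAGTTAAACGTAGGAC. The template is its reverse complement.

5'-GTCCTACGTTTAACTTCGTGCTCCATCGAGGCTTCTGGATTAATCACACTAGGTTGTCGCTAAACCCGTAGATTTAACTACCATGGA-3'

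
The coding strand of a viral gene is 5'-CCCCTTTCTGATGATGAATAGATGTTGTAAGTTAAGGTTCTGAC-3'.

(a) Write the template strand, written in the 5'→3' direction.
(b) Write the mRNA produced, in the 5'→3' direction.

(a) 5'-GTCAGAACCTTAACTTACAACATCTATTCATCATCAGAAAGGGG-3'
(b) 5'-CCCCUUUCUGAUGAUGAAUAGAUGUUGUAAGUUAAGGUUCUGAC-3'

(a) The template strand is the reverse complement of the coding strand: complement GGGGAAAGACTACTACTTATCTACAACATTCAATTCCAAGACTG, then reverse.
(b) mRNA matches the coding strand with T→U.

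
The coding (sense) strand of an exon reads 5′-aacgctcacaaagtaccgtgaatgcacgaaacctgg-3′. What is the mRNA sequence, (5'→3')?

mRNA has the coding-strand sequence with U in place of T.

5'-AACGCUCACAAAGUACCGUGAAUGCACGAAACCUGG-3'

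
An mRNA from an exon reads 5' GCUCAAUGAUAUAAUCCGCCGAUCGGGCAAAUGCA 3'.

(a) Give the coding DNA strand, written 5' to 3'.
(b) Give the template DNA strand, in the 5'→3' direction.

(a) The coding strand matches the mRNA with U→T.
(b) The template strand is the reverse complement of the coding strand.

(a) 5′-GCTCAATGATATAATCCGCCGATCGGGCAAATGCA-3′
(b) 5′-TGCATTTGCCCGATCGGCGGATTATATCATTGAGC-3′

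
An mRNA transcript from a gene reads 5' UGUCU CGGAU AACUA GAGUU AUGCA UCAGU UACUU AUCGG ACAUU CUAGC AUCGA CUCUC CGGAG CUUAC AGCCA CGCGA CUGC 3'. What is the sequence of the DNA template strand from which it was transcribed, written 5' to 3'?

5'-GCAGTCGCGTGGCTGTAAGCTCCGGAGAGTCGATGCTAGAATGTCCGATAAGTAACTGATGCATAACTCTAGTTATCCGAGACA-3'

Replace U with T to get the coding DNA strand: TGTCTCGGATAACTAGAGTTATGCATCAGTTACTTATCGGACATTCTAGCATCGACTCTCCGGAGCTTACAGCCACGCGACTGC. The template strand is its reverse complement (complement ACAGAGCCTATTGATCTCAATACGTAGTCAATGAATAGCCTGTAAGATCGTAGCTGAGAGGCCTCGAATGTCGGTGCGCTGACG, then reverse).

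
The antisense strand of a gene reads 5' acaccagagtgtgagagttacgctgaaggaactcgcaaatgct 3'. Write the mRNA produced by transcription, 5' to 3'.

5'-AGCAUUUGCGAGUUCCUUCAGCGUAACUCUCACACUCUGGUGU-3'

RNA polymerase reads the template 3'→5' and synthesizes mRNA 5'→3' by base-pairing (A→U, T→A, G↔C). The complement of the template is TGTGGTCTCACACTCTCAATGCGACTTCCTTGAGCGTTTACGA; antiparallel, so 5'→3' the coding strand is AGCATTTGCGAGTTCCTTCAGCGTAACTCTCACACTCTGGTGT. Replace T with U for the mRNA.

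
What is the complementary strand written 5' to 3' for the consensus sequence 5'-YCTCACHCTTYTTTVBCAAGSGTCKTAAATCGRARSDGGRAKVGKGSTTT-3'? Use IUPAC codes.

5'-AAASCMCBMTYCCHSYTYCGATTTAMGACSCTTGVBAAARAAGDGTGAGR-3'

Standard pairs A↔T, G↔C; ambiguity codes pair R↔Y, K↔M, S↔S, B↔V, D↔H. Complement (RGAGTGDGAARAAABVGTTCSCAGMATTTAGCYTYSHCCYTMBCMCSAAA), then reverse for 5'→3'.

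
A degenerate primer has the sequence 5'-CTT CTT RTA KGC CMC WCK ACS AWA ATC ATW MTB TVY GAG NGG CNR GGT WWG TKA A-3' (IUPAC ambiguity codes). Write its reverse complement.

5′-TTMACWWACCYNGCCNCTCRBAVAKWATGATTWTSGTMGWGKGGCMTAYAAGAAG-3′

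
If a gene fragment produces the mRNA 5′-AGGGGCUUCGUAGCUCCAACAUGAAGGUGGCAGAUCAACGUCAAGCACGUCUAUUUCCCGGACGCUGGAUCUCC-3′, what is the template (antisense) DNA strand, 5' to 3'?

Replace U with T to get the coding DNA strand: AGGGGCTTCGTAGCTCCAACATGAAGGTGGCAGATCAACGTCAAGCACGTCTATTTCCCGGACGCTGGATCTCC. The template strand is its reverse complement (complement TCCCCGAAGCATCGAGGTTGTACTTCCACCGTCTAGTTGCAGTTCGTGCAGATAAAGGGCCTGCGACCTAGAGG, then reverse).

5′-GGAGATCCAGCGTCCGGGAAATAGACGTGCTTGACGTTGATCTGCCACCTTCATGTTGGAGCTACGAAGCCCCT-3′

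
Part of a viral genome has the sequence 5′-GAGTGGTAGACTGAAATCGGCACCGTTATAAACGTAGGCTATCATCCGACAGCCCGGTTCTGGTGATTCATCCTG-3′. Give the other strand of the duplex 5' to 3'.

5'-CAGGATGAATCACCAGAACCGGGCTGTCGGATGATAGCCTACGTTTATAACGGTGCCGATTTCAGTCTACCACTC-3'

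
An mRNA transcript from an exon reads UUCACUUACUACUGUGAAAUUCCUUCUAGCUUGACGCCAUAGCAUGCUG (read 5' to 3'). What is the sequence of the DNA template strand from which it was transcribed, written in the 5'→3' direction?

Replace U with T to get the coding DNA strand: TTCACTTACTACTGTGAAATTCCTTCTAGCTTGACGCCATAGCATGCTG. The template strand is its reverse complement (complement AAGTGAATGATGACACTTTAAGGAAGATCGAACTGCGGTATCGTACGAC, then reverse).

5'-CAGCATGCTATGGCGTCAAGCTAGAAGGAATTTCACAGTAGTAAGTGAA-3'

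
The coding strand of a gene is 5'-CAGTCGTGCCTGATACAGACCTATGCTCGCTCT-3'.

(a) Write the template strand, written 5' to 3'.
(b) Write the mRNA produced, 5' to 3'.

(a) The template strand is the reverse complement of the coding strand: complement GTCAGCACGGACTATGTCTGGATACGAGCGAGA, then reverse.
(b) mRNA matches the coding strand with T→U.

(a) 5'-AGAGCGAGCATAGGTCTGTATCAGGCACGACTG-3'
(b) 5′-CAGUCGUGCCUGAUACAGACCUAUGCUCGCUCU-3′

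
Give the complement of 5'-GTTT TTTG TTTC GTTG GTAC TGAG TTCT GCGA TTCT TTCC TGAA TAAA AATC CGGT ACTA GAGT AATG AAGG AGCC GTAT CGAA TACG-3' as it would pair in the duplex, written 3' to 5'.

3'-CAAAAAACAAAGCAACCATGACTCAAGACGCTAAGAAAGGACTTATTTTTAGGCCATGATCTCATTACTTCCTCGGCATAGCTTATGC-5'

Base-pairing A↔T, G↔C gives the complement. The complementary strand is antiparallel, so paired with a 5'→3' strand it runs 3'→5'.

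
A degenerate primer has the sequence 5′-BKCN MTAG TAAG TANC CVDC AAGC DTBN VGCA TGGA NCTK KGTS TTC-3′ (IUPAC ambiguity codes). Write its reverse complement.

Standard pairs A↔T, G↔C; ambiguity codes pair M↔K, S↔S, B↔V, D↔H, N↔N. Complement (VMGNKATCATTCATNGGBHGTTCGHAVNBCGTACCTNGAMMCASAAG), then reverse for 5'→3'.

5'-GAASACMMAGNTCCATGCBNVAHGCTTGHBGGNTACTTACTAKNGMV-3'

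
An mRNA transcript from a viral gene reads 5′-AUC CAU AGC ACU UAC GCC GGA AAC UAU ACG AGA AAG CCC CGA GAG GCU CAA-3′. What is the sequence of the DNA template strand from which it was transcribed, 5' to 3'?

Replace U with T to get the coding DNA strand: ATCCATAGCACTTACGCCGGAAACTATACGAGAAAGCCCCGAGAGGCTCAA. The template strand is its reverse complement (complement TAGGTATCGTGAATGCGGCCTTTGATATGCTCTTTCGGGGCTCTCCGAGTT, then reverse).

5'-TTGAGCCTCTCGGGGCTTTCTCGTATAGTTTCCGGCGTAAGTGCTATGGAT-3'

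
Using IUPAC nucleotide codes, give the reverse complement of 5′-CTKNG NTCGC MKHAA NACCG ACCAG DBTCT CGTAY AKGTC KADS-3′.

Standard pairs A↔T, G↔C; ambiguity codes pair Y↔R, M↔K, S↔S, B↔V, D↔H, N↔N. Complement (GAMNCNAGCGKMDTTNTGGCTGGTCHVAGAGCATRTMCAGMTHS), then reverse for 5'→3'.

5'-SHTMGACMTRTACGAGAVHCTGGTCGGTNTTDMKGCGANCNMAG-3'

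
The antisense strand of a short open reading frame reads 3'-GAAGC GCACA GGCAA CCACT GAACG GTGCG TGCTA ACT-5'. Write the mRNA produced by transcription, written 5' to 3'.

5'-CUUCGCGUGUCCGUUGGUGACUUGCCACGCACGAUUGA-3'

Reading the template 3'→5' as shown, RNA polymerase pairs each base (A→U, T→A, G↔C) to build mRNA 5'→3' directly.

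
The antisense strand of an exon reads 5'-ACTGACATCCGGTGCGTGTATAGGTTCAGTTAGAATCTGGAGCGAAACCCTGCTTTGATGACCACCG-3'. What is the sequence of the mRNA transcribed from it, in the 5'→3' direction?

The mRNA has the sequence of the coding strand (reverse complement of the template) with T→U. Reverse complement of ACTGACATCCGGTGCGTGTATAGGTTCAGTTAGAATCTGGAGCGAAACCCTGCTTTGATGACCACCG is CGGTGGTCATCAAAGCAGGGTTTCGCTCCAGATTCTAACTGAACCTATACACGCACCGGATGTCAGT; then T→U.

5'-CGGUGGUCAUCAAAGCAGGGUUUCGCUCCAGAUUCUAACUGAACCUAUACACGCACCGGAUGUCAGU-3'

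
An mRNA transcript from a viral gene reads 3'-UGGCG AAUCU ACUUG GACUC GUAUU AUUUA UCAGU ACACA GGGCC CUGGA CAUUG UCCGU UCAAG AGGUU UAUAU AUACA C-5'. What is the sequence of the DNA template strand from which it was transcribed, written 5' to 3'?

Written 5'→3' the mRNA is CACAUAUAUAUUUGGAGAACUUGCCUGUUACAGGUCCCGGGACACAUGACUAUUUAUUAUGCUCAGGUUCAUCUAAGCGGU, so the coding DNA strand is CACATATATATTTGGAGAACTTGCCTGTTACAGGTCCCGGGACACATGACTATTTATTATGCTCAGGTTCATCTAAGCGGT. The template is its reverse complement.

5'-ACCGCTTAGATGAACCTGAGCATAATAAATAGTCATGTGTCCCGGGACCTGTAACAGGCAAGTTCTCCAAATATATATGTG-3'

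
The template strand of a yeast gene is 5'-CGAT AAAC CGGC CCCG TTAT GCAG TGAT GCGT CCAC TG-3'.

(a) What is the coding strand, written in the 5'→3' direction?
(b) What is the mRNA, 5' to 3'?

(a) 5′-CAGTGGACGCATCACTGCATAACGGGGCCGGTTTATCG-3′
(b) 5'-CAGUGGACGCAUCACUGCAUAACGGGGCCGGUUUAUCG-3'

(a) The coding strand is the reverse complement of the template: complement GCTATTTGGCCGGGGCAATACGTCACTACGCAGGTGAC, then reverse.
(b) mRNA has the coding-strand sequence with T→U.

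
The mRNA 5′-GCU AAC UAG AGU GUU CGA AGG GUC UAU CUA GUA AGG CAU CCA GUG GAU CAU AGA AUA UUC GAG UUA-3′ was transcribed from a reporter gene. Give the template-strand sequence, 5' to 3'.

5'-TAACTCGAATATTCTATGATCCACTGGATGCCTTACTAGATAGACCCTTCGAACACTCTAGTTAGC-3'

Replace U with T to get the coding DNA strand: GCTAACTAGAGTGTTCGAAGGGTCTATCTAGTAAGGCATCCAGTGGATCATAGAATATTCGAGTTA. The template strand is its reverse complement (complement CGATTGATCTCACAAGCTTCCCAGATAGATCATTCCGTAGGTCACCTAGTATCTTATAAGCTCAAT, then reverse).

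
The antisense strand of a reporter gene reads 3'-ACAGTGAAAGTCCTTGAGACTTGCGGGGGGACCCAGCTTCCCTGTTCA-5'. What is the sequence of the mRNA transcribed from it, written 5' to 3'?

5'-UGUCACUUUCAGGAACUCUGAACGCCCCCCUGGGUCGAAGGGACAAGU-3'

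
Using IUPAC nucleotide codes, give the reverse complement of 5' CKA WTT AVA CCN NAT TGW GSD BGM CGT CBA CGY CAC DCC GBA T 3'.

5'-ATVCGGHGTGRCGTVGACGKCVHSCWCAATNNGGTBTAAWTMG-3'

Standard pairs A↔T, G↔C; ambiguity codes pair Y↔R, M↔K, W↔W, S↔S, B↔V, D↔H, N↔N. Complement (GMTWAATBTGGNNTAACWCSHVCKGCAGVTGCRGTGHGGCVTA), then reverse for 5'→3'.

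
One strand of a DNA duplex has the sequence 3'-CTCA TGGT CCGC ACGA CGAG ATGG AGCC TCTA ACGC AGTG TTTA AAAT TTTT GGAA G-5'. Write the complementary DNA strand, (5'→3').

The strand is given 3'→5', so its complement runs 5'→3' in the same left-to-right order: pair each base A↔T, G↔C.

5'-GAGTACCAGGCGTGCTGCTCTACCTCGGAGATTGCGTCACAAATTTTAAAAACCTTC-3'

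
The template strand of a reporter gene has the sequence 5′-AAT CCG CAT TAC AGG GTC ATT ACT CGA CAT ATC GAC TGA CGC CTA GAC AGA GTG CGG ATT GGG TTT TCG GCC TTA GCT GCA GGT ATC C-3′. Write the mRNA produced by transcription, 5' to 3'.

The mRNA has the sequence of the coding strand (reverse complement of the template) with T→U. Reverse complement of AATCCGCATTACAGGGTCATTACTCGACATATCGACTGACGCCTAGACAGAGTGCGGATTGGGTTTTCGGCCTTAGCTGCAGGTATCC is GGATACCTGCAGCTAAGGCCGAAAACCCAATCCGCACTCTGTCTAGGCGTCAGTCGATATGTCGAGTAATGACCCTGTAATGCGGATT; then T→U.

5′-GGAUACCUGCAGCUAAGGCCGAAAACCCAAUCCGCACUCUGUCUAGGCGUCAGUCGAUAUGUCGAGUAAUGACCCUGUAAUGCGGAUU-3′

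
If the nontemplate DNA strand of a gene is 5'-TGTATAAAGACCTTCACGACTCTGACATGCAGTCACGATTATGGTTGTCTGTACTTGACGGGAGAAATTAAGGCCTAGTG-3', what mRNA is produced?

5'-UGUAUAAAGACCUUCACGACUCUGACAUGCAGUCACGAUUAUGGUUGUCUGUACUUGACGGGAGAAAUUAAGGCCUAGUG-3'

mRNA has the coding-strand sequence with U in place of T.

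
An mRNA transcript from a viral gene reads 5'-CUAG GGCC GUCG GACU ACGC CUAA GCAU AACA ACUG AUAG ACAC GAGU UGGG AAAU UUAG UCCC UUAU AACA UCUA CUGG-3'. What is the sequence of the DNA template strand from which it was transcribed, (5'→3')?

Replace U with T to get the coding DNA strand: CTAGGGCCGTCGGACTACGCCTAAGCATAACAACTGATAGACACGAGTTGGGAAATTTAGTCCCTTATAACATCTACTGG. The template strand is its reverse complement (complement GATCCCGGCAGCCTGATGCGGATTCGTATTGTTGACTATCTGTGCTCAACCCTTTAAATCAGGGAATATTGTAGATGACC, then reverse).

5'-CCAGTAGATGTTATAAGGGACTAAATTTCCCAACTCGTGTCTATCAGTTGTTATGCTTAGGCGTAGTCCGACGGCCCTAG-3'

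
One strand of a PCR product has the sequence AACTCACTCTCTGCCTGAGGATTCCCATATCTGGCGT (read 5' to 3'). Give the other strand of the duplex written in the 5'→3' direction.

5'-ACGCCAGATATGGGAATCCTCAGGCAGAGAGTGAGTT-3'

Pairing A↔T and G↔C gives TTGAGTGAGAGACGGACTCCTAAGGGTATAGACCGCA, running 3'→5'. Reverse for the 5'→3' convention.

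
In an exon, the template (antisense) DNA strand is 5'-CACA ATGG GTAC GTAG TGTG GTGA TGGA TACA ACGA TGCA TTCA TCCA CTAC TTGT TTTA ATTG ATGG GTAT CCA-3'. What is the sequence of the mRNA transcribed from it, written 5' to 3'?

5'-UGGAUACCCAUCAAUUAAAACAAGUAGUGGAUGAAUGCAUCGUUGUAUCCAUCACCACACUACGUACCCAUUGUG-3'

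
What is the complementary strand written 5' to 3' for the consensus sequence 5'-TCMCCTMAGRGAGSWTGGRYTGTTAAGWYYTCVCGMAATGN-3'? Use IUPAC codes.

5'-NCATTKCGBGARRWCTTAACARYCCAWSCTCYCTKAGGKGA-3'

Standard pairs A↔T, G↔C; ambiguity codes pair R↔Y, M↔K, W↔W, S↔S, V↔B, N↔N. Complement (AGKGGAKTCYCTCSWACCYRACAATTCWRRAGBGCKTTACN), then reverse for 5'→3'.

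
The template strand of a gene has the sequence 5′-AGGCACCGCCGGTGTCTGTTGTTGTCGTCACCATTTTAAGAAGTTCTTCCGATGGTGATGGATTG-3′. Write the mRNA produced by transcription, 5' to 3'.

The mRNA has the sequence of the coding strand (reverse complement of the template) with T→U. Reverse complement of AGGCACCGCCGGTGTCTGTTGTTGTCGTCACCATTTTAAGAAGTTCTTCCGATGGTGATGGATTG is CAATCCATCACCATCGGAAGAACTTCTTAAAATGGTGACGACAACAACAGACACCGGCGGTGCCT; then T→U.

5'-CAAUCCAUCACCAUCGGAAGAACUUCUUAAAAUGGUGACGACAACAACAGACACCGGCGGUGCCU-3'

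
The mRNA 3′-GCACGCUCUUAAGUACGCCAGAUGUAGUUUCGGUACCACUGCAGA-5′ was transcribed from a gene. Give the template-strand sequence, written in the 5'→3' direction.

5'-CGTGCGAGAATTCATGCGGTCTACATCAAAGCCATGGTGACGTCT-3'

Written 5'→3' the mRNA is AGACGUCACCAUGGCUUUGAUGUAGACCGCAUGAAUUCUCGCACG, so the coding DNA strand is AGACGTCACCATGGCTTTGATGTAGACCGCATGAATTCTCGCACG. The template is its reverse complement.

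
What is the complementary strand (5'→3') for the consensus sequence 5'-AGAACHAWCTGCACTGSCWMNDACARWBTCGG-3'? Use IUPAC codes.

5'-CCGAVWYTGTHNKWGSCAGTGCAGWTDGTTCT-3'

Standard pairs A↔T, G↔C; ambiguity codes pair R↔Y, M↔K, W↔W, S↔S, B↔V, D↔H, N↔N. Complement (TCTTGDTWGACGTGACSGWKNHTGTYWVAGCC), then reverse for 5'→3'.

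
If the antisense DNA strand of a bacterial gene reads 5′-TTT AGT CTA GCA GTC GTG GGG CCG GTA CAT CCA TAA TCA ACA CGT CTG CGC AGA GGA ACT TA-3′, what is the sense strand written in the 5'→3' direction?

5′-TAAGTTCCTCTGCGCAGACGTGTTGATTATGGATGTACCGGCCCCACGACTGCTAGACTAAA-3′

The coding strand is complementary and antiparallel to the template: take the complement (A↔T, G↔C) and reverse.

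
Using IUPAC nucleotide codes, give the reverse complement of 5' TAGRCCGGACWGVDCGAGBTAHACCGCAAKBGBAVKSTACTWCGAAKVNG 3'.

Standard pairs A↔T, G↔C; ambiguity codes pair R↔Y, K↔M, W↔W, S↔S, B↔V, D↔H, N↔N. Complement (ATCYGGCCTGWCBHGCTCVATDTGGCGTTMVCVTBMSATGAWGCTTMBNC), then reverse for 5'→3'.

5'-CNBMTTCGWAGTASMBTVCVMTTGCGGTDTAVCTCGHBCWGTCCGGYCTA-3'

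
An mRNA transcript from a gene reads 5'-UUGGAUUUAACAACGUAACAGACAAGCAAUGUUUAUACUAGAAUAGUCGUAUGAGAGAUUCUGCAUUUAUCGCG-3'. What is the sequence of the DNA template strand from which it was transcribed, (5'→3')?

Replace U with T to get the coding DNA strand: TTGGATTTAACAACGTAACAGACAAGCAATGTTTATACTAGAATAGTCGTATGAGAGATTCTGCATTTATCGCG. The template strand is its reverse complement (complement AACCTAAATTGTTGCATTGTCTGTTCGTTACAAATATGATCTTATCAGCATACTCTCTAAGACGTAAATAGCGC, then reverse).

5'-CGCGATAAATGCAGAATCTCTCATACGACTATTCTAGTATAAACATTGCTTGTCTGTTACGTTGTTAAATCCAA-3'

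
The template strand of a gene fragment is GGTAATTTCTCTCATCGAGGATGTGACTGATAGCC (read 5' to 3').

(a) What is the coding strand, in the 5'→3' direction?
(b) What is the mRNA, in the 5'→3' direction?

(a) 5'-GGCTATCAGTCACATCCTCGATGAGAGAAATTACC-3'
(b) 5′-GGCUAUCAGUCACAUCCUCGAUGAGAGAAAUUACC-3′

(a) The coding strand is the reverse complement of the template: complement CCATTAAAGAGAGTAGCTCCTACACTGACTATCGG, then reverse.
(b) mRNA has the coding-strand sequence with T→U.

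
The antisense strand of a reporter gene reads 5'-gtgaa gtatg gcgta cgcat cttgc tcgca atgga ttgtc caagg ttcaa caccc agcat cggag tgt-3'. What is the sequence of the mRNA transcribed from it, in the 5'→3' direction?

The mRNA has the sequence of the coding strand (reverse complement of the template) with T→U. Reverse complement of GTGAAGTATGGCGTACGCATCTTGCTCGCAATGGATTGTCCAAGGTTCAACACCCAGCATCGGAGTGT is ACACTCCGATGCTGGGTGTTGAACCTTGGACAATCCATTGCGAGCAAGATGCGTACGCCATACTTCAC; then T→U.

5'-ACACUCCGAUGCUGGGUGUUGAACCUUGGACAAUCCAUUGCGAGCAAGAUGCGUACGCCAUACUUCAC-3'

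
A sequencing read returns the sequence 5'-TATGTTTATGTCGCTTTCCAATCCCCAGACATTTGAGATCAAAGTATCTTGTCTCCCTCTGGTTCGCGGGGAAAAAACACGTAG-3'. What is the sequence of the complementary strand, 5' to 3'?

5'-CTACGTGTTTTTTCCCCGCGAACCAGAGGGAGACAAGATACTTTGATCTCAAATGTCTGGGGATTGGAAAGCGACATAAACATA-3'

The complement of TATGTTTATGTCGCTTTCCAATCCCCAGACATTTGAGATCAAAGTATCTTGTCTCCCTCTGGTTCGCGGGGAAAAAACACGTAG is ATACAAATACAGCGAAAGGTTAGGGGTCTGTAAACTCTAGTTTCATAGAACAGAGGGAGACCAAGCGCCCCTTTTTTGTGCATC (A↔T, G↔C). DNA strands are antiparallel, so the complementary strand runs 3'→5'; reversing gives the 5'→3' form.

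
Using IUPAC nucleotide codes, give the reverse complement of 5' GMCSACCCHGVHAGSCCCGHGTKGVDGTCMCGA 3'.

Standard pairs A↔T, G↔C; ambiguity codes pair M↔K, S↔S, D↔H, V↔B. Complement (CKGSTGGGDCBDTCSGGGCDCAMCBHCAGKGCT), then reverse for 5'→3'.

5'-TCGKGACHBCMACDCGGGSCTDBCDGGGTSGKC-3'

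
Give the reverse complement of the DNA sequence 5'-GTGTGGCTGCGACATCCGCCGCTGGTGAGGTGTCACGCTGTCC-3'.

5'-GGACAGCGTGACACCTCACCAGCGGCGGATGTCGCAGCCACAC-3'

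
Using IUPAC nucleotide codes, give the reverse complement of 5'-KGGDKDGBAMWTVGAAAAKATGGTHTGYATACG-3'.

5'-CGTATRCADACCATMTTTTCBAWKTVCHMHCCM-3'

Standard pairs A↔T, G↔C; ambiguity codes pair Y↔R, M↔K, W↔W, B↔V, D↔H. Complement (MCCHMHCVTKWABCTTTTMTACCADACRTATGC), then reverse for 5'→3'.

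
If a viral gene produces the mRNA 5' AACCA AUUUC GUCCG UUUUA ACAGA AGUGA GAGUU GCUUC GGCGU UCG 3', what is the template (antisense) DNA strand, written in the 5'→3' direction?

5'-CGAACGCCGAAGCAACTCTCACTTCTGTTAAAACGGACGAAATTGGTT-3'

Replace U with T to get the coding DNA strand: AACCAATTTCGTCCGTTTTAACAGAAGTGAGAGTTGCTTCGGCGTTCG. The template strand is its reverse complement (complement TTGGTTAAAGCAGGCAAAATTGTCTTCACTCTCAACGAAGCCGCAAGC, then reverse).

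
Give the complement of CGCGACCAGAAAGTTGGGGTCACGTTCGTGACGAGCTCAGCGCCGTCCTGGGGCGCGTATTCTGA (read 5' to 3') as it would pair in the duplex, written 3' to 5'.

3'-GCGCTGGTCTTTCAACCCCAGTGCAAGCACTGCTCGAGTCGCGGCAGGACCCCGCGCATAAGACT-5'

Base-pairing A↔T, G↔C gives the complement. The complementary strand is antiparallel, so paired with a 5'→3' strand it runs 3'→5'.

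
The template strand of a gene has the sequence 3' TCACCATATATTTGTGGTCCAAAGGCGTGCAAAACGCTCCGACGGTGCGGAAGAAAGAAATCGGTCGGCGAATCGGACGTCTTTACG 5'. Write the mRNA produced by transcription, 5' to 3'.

Reading the template 3'→5' as shown, RNA polymerase pairs each base (A→U, T→A, G↔C) to build mRNA 5'→3' directly.

5'-AGUGGUAUAUAAACACCAGGUUUCCGCACGUUUUGCGAGGCUGCCACGCCUUCUUUCUUUAGCCAGCCGCUUAGCCUGCAGAAAUGC-3'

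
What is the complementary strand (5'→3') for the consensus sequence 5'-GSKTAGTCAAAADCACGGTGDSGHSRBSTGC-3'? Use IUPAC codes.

Standard pairs A↔T, G↔C; ambiguity codes pair R↔Y, K↔M, S↔S, B↔V, D↔H. Complement (CSMATCAGTTTTHGTGCCACHSCDSYVSACG), then reverse for 5'→3'.

5'-GCASVYSDCSHCACCGTGHTTTTGACTAMSC-3'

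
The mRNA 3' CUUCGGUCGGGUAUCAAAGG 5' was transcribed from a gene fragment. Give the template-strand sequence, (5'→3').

Written 5'→3' the mRNA is GGAAACUAUGGGCUGGCUUC, so the coding DNA strand is GGAAACTATGGGCTGGCTTC. The template is its reverse complement.

5'-GAAGCCAGCCCATAGTTTCC-3'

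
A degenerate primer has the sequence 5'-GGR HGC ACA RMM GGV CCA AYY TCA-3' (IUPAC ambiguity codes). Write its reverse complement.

5'-TGARRTTGGBCCKKYTGTGCDYCC-3'

Standard pairs A↔T, G↔C; ambiguity codes pair R↔Y, M↔K, H↔D, V↔B. Complement (CCYDCGTGTYKKCCBGGTTRRAGT), then reverse for 5'→3'.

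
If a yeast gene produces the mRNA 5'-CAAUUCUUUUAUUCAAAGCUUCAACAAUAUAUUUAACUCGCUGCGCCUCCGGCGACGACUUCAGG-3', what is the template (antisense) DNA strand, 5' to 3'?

5'-CCTGAAGTCGTCGCCGGAGGCGCAGCGAGTTAAATATATTGTTGAAGCTTTGAATAAAAGAATTG-3'

Replace U with T to get the coding DNA strand: CAATTCTTTTATTCAAAGCTTCAACAATATATTTAACTCGCTGCGCCTCCGGCGACGACTTCAGG. The template strand is its reverse complement (complement GTTAAGAAAATAAGTTTCGAAGTTGTTATATAAATTGAGCGACGCGGAGGCCGCTGCTGAAGTCC, then reverse).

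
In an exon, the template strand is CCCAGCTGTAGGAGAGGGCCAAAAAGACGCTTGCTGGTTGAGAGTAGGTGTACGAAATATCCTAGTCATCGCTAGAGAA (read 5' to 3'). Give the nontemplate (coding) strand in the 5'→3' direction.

5'-TTCTCTAGCGATGACTAGGATATTTCGTACACCTACTCTCAACCAGCAAGCGTCTTTTTGGCCCTCTCCTACAGCTGGG-3'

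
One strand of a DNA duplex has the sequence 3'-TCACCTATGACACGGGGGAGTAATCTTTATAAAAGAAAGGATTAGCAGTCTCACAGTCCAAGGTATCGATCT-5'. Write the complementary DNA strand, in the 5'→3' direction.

The strand is given 3'→5', so its complement runs 5'→3' in the same left-to-right order: pair each base A↔T, G↔C.

5'-AGTGGATACTGTGCCCCCTCATTAGAAATATTTTCTTTCCTAATCGTCAGAGTGTCAGGTTCCATAGCTAGA-3'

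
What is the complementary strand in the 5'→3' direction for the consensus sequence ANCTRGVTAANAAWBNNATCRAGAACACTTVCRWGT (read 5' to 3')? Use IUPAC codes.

5'-ACWYGBAAGTGTTCTYGATNNVWTTNTTABCYAGNT-3'

Standard pairs A↔T, G↔C; ambiguity codes pair R↔Y, W↔W, B↔V, N↔N. Complement (TNGAYCBATTNTTWVNNTAGYTCTTGTGAABGYWCA), then reverse for 5'→3'.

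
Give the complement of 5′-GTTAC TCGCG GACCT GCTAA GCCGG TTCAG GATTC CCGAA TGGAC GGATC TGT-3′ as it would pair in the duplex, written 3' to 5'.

3'-CAATGAGCGCCTGGACGATTCGGCCAAGTCCTAAGGGCTTACCTGCCTAGACA-5'

Base-pairing A↔T, G↔C gives the complement. The complementary strand is antiparallel, so paired with a 5'→3' strand it runs 3'→5'.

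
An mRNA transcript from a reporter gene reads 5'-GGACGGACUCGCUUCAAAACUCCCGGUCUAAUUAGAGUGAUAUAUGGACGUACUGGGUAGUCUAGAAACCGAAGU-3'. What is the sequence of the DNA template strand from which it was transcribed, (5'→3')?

Replace U with T to get the coding DNA strand: GGACGGACTCGCTTCAAAACTCCCGGTCTAATTAGAGTGATATATGGACGTACTGGGTAGTCTAGAAACCGAAGT. The template strand is its reverse complement (complement CCTGCCTGAGCGAAGTTTTGAGGGCCAGATTAATCTCACTATATACCTGCATGACCCATCAGATCTTTGGCTTCA, then reverse).

5'-ACTTCGGTTTCTAGACTACCCAGTACGTCCATATATCACTCTAATTAGACCGGGAGTTTTGAAGCGAGTCCGTCC-3'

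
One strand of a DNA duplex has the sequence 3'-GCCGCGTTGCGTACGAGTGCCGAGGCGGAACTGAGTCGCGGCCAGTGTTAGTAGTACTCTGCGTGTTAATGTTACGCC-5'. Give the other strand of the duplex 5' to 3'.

The strand is given 3'→5', so its complement runs 5'→3' in the same left-to-right order: pair each base A↔T, G↔C.

5'-CGGCGCAACGCATGCTCACGGCTCCGCCTTGACTCAGCGCCGGTCACAATCATCATGAGACGCACAATTACAATGCGG-3'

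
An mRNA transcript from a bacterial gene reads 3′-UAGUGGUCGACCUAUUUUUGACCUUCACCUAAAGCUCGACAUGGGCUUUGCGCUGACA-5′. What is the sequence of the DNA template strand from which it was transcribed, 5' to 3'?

Written 5'→3' the mRNA is ACAGUCGCGUUUCGGGUACAGCUCGAAAUCCACUUCCAGUUUUUAUCCAGCUGGUGAU, so the coding DNA strand is ACAGTCGCGTTTCGGGTACAGCTCGAAATCCACTTCCAGTTTTTATCCAGCTGGTGAT. The template is its reverse complement.

5′-ATCACCAGCTGGATAAAAACTGGAAGTGGATTTCGAGCTGTACCCGAAACGCGACTGT-3′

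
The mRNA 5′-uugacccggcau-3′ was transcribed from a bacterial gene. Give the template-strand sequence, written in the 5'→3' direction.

5′-ATGCCGGGTCAA-3′

Replace U with T to get the coding DNA strand: TTGACCCGGCAT. The template strand is its reverse complement (complement AACTGGGCCGTA, then reverse).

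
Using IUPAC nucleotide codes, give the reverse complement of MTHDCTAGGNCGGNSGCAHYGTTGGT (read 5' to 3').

Standard pairs A↔T, G↔C; ambiguity codes pair Y↔R, M↔K, S↔S, D↔H, N↔N. Complement (KADHGATCCNGCCNSCGTDRCAACCA), then reverse for 5'→3'.

5'-ACCAACRDTGCSNCCGNCCTAGHDAK-3'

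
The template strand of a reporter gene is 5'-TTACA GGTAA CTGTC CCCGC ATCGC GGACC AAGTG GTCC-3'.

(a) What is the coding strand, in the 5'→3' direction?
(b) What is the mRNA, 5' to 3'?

(a) The coding strand is the reverse complement of the template: complement AATGTCCATTGACAGGGGCGTAGCGCCTGGTTCACCAGG, then reverse.
(b) mRNA has the coding-strand sequence with T→U.

(a) 5′-GGACCACTTGGTCCGCGATGCGGGGACAGTTACCTGTAA-3′
(b) 5'-GGACCACUUGGUCCGCGAUGCGGGGACAGUUACCUGUAA-3'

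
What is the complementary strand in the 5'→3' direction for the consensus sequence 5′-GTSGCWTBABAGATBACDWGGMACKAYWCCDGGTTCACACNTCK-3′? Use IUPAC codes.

5'-MGANGTGTGAACCHGGWRTMGTKCCWHGTVATCTVTVAWGCSAC-3'

Standard pairs A↔T, G↔C; ambiguity codes pair Y↔R, M↔K, W↔W, S↔S, B↔V, D↔H, N↔N. Complement (CASCGWAVTVTCTAVTGHWCCKTGMTRWGGHCCAAGTGTGNAGM), then reverse for 5'→3'.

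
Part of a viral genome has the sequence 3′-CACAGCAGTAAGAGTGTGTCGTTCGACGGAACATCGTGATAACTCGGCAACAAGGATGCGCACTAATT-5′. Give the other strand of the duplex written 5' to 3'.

The strand is given 3'→5', so its complement runs 5'→3' in the same left-to-right order: pair each base A↔T, G↔C.

5'-GTGTCGTCATTCTCACACAGCAAGCTGCCTTGTAGCACTATTGAGCCGTTGTTCCTACGCGTGATTAA-3'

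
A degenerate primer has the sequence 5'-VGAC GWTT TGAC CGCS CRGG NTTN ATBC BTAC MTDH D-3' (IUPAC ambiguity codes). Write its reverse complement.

Standard pairs A↔T, G↔C; ambiguity codes pair R↔Y, M↔K, W↔W, S↔S, B↔V, D↔H, N↔N. Complement (BCTGCWAAACTGGCGSGYCCNAANTAVGVATGKAHDH), then reverse for 5'→3'.

5'-HDHAKGTAVGVATNAANCCYGSGCGGTCAAAWCGTCB-3'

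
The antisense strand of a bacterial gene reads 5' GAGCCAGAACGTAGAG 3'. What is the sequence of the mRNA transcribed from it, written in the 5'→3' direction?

5'-CUCUACGUUCUGGCUC-3'

RNA polymerase reads the template 3'→5' and synthesizes mRNA 5'→3' by base-pairing (A→U, T→A, G↔C). The complement of the template is CTCGGTCTTGCATCTC; antiparallel, so 5'→3' the coding strand is CTCTACGTTCTGGCTC. Replace T with U for the mRNA.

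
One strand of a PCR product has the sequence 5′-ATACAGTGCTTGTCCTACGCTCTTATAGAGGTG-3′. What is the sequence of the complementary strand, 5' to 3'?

Pairing A↔T and G↔C gives TATGTCACGAACAGGATGCGAGAATATCTCCAC, running 3'→5'. Reverse for the 5'→3' convention.

5'-CACCTCTATAAGAGCGTAGGACAAGCACTGTAT-3'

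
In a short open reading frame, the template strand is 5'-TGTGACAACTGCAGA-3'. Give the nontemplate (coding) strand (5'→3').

The coding strand is complementary and antiparallel to the template: take the complement (A↔T, G↔C) and reverse.

5'-TCTGCAGTTGTCACA-3'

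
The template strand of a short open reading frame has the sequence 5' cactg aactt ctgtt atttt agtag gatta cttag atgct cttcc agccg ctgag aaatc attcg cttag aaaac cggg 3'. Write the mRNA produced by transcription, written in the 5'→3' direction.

5′-CCCGGUUUUCUAAGCGAAUGAUUUCUCAGCGGCUGGAAGAGCAUCUAAGUAAUCCUACUAAAAUAACAGAAGUUCAGUG-3′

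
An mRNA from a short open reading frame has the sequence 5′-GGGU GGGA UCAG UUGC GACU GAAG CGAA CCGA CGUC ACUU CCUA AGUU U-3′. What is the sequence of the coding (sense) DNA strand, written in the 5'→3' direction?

5'-GGGTGGGATCAGTTGCGACTGAAGCGAACCGACGTCACTTCCTAAGTTT-3'

The coding DNA strand has the same 5'→3' sequence as the mRNA with U replaced by T.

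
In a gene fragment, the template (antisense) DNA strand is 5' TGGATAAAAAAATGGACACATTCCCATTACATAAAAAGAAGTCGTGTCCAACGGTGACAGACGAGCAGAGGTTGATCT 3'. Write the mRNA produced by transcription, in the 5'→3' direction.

5'-AGAUCAACCUCUGCUCGUCUGUCACCGUUGGACACGACUUCUUUUUAUGUAAUGGGAAUGUGUCCAUUUUUUUAUCCA-3'

The mRNA has the sequence of the coding strand (reverse complement of the template) with T→U. Reverse complement of TGGATAAAAAAATGGACACATTCCCATTACATAAAAAGAAGTCGTGTCCAACGGTGACAGACGAGCAGAGGTTGATCT is AGATCAACCTCTGCTCGTCTGTCACCGTTGGACACGACTTCTTTTTATGTAATGGGAATGTGTCCATTTTTTTATCCA; then T→U.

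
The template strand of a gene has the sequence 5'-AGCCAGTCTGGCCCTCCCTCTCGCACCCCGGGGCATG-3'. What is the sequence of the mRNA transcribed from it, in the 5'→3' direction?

5'-CAUGCCCCGGGGUGCGAGAGGGAGGGCCAGACUGGCU-3'

The mRNA has the sequence of the coding strand (reverse complement of the template) with T→U. Reverse complement of AGCCAGTCTGGCCCTCCCTCTCGCACCCCGGGGCATG is CATGCCCCGGGGTGCGAGAGGGAGGGCCAGACTGGCT; then T→U.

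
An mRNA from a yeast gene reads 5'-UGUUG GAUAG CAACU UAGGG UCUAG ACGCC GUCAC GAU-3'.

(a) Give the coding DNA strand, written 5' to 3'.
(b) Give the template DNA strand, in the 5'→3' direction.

(a) 5'-TGTTGGATAGCAACTTAGGGTCTAGACGCCGTCACGAT-3'
(b) 5'-ATCGTGACGGCGTCTAGACCCTAAGTTGCTATCCAACA-3'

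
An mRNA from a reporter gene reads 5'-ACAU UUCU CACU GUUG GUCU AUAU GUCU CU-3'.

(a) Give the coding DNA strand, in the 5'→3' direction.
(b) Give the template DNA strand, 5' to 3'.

(a) 5'-ACATTTCTCACTGTTGGTCTATATGTCTCT-3'
(b) 5′-AGAGACATATAGACCAACAGTGAGAAATGT-3′

(a) The coding strand matches the mRNA with U→T.
(b) The template strand is the reverse complement of the coding strand.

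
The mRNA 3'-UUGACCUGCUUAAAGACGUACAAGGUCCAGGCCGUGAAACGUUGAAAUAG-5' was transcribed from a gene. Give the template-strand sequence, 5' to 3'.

5'-AACTGGACGAATTTCTGCATGTTCCAGGTCCGGCACTTTGCAACTTTATC-3'

Written 5'→3' the mRNA is GAUAAAGUUGCAAAGUGCCGGACCUGGAACAUGCAGAAAUUCGUCCAGUU, so the coding DNA strand is GATAAAGTTGCAAAGTGCCGGACCTGGAACATGCAGAAATTCGTCCAGTT. The template is its reverse complement.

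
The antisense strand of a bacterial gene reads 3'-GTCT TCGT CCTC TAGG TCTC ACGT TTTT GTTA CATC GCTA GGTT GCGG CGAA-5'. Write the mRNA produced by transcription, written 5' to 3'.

5'-CAGAAGCAGGAGAUCCAGAGUGCAAAAACAAUGUAGCGAUCCAACGCCGCUU-3'

Reading the template 3'→5' as shown, RNA polymerase pairs each base (A→U, T→A, G↔C) to build mRNA 5'→3' directly.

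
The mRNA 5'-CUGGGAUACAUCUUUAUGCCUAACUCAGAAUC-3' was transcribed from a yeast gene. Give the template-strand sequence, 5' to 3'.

Replace U with T to get the coding DNA strand: CTGGGATACATCTTTATGCCTAACTCAGAATC. The template strand is its reverse complement (complement GACCCTATGTAGAAATACGGATTGAGTCTTAG, then reverse).

5'-GATTCTGAGTTAGGCATAAAGATGTATCCCAG-3'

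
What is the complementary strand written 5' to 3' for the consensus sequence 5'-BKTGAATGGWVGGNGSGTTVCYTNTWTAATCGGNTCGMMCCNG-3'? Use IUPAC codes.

5'-CNGGKKCGANCCGATTAWANARGBAACSCNCCBWCCATTCAMV-3'

Standard pairs A↔T, G↔C; ambiguity codes pair Y↔R, M↔K, W↔W, S↔S, B↔V, N↔N. Complement (VMACTTACCWBCCNCSCAABGRANAWATTAGCCNAGCKKGGNC), then reverse for 5'→3'.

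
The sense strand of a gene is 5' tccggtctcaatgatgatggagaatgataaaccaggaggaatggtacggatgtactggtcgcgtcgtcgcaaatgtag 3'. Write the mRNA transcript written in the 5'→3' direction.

The mRNA is synthesized from the template strand, so it matches the coding strand with T replaced by U.

5'-UCCGGUCUCAAUGAUGAUGGAGAAUGAUAAACCAGGAGGAAUGGUACGGAUGUACUGGUCGCGUCGUCGCAAAUGUAG-3'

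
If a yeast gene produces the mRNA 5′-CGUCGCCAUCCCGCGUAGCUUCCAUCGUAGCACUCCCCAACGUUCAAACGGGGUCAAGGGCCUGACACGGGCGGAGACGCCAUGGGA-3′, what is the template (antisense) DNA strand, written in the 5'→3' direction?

Replace U with T to get the coding DNA strand: CGTCGCCATCCCGCGTAGCTTCCATCGTAGCACTCCCCAACGTTCAAACGGGGTCAAGGGCCTGACACGGGCGGAGACGCCATGGGA. The template strand is its reverse complement (complement GCAGCGGTAGGGCGCATCGAAGGTAGCATCGTGAGGGGTTGCAAGTTTGCCCCAGTTCCCGGACTGTGCCCGCCTCTGCGGTACCCT, then reverse).

5′-TCCCATGGCGTCTCCGCCCGTGTCAGGCCCTTGACCCCGTTTGAACGTTGGGGAGTGCTACGATGGAAGCTACGCGGGATGGCGACG-3′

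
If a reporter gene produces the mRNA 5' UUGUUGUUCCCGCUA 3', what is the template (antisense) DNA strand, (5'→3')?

5'-TAGCGGGAACAACAA-3'

Replace U with T to get the coding DNA strand: TTGTTGTTCCCGCTA. The template strand is its reverse complement (complement AACAACAAGGGCGAT, then reverse).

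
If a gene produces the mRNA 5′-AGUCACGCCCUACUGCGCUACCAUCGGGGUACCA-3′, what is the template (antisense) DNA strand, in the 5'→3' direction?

5'-TGGTACCCCGATGGTAGCGCAGTAGGGCGTGACT-3'

Replace U with T to get the coding DNA strand: AGTCACGCCCTACTGCGCTACCATCGGGGTACCA. The template strand is its reverse complement (complement TCAGTGCGGGATGACGCGATGGTAGCCCCATGGT, then reverse).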